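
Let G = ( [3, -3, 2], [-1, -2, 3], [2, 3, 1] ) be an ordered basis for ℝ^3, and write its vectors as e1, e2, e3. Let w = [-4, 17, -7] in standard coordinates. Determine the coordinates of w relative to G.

[w]_G is the unique c with M c = w, where M has columns e1, ..., e3.
Gaussian elimination on [M | w] yields c = (-3, -1, 2).
Check: -3e1 - e2 + 2e3 = [-4, 17, -7].

[-3, -1, 2]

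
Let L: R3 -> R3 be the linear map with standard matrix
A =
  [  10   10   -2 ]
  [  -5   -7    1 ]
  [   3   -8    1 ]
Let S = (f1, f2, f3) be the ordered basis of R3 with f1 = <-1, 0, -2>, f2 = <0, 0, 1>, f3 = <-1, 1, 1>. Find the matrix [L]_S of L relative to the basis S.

[[3, 1, 3], [-2, 2, -3], [3, 1, -1]]

With P the matrix whose columns are f1, ..., f3, [L]_S = P^(-1) A P.
Column by column: L(f1) = A f1 = <-6, 3, -5>; its S-coordinates <3, -2, 3> give column 1.
Continuing for each basis vector yields [L]_S = [[3, 1, 3], [-2, 2, -3], [3, 1, -1]].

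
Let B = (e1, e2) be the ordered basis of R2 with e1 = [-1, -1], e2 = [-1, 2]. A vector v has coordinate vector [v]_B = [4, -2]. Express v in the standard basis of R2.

The coordinates say v = 4e1 - 2e2; adding the scaled basis vectors gives [-2, -8].

[-2, -8]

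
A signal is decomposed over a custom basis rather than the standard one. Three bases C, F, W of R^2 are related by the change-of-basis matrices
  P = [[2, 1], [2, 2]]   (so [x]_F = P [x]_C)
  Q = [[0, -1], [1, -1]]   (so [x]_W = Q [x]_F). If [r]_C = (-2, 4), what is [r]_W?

Composing the changes, [r]_W = Q P [r]_C.
Q P = [[-2, -2], [0, -1]]; applying this to (-2, 4) gives (-4, -4).

(-4, -4)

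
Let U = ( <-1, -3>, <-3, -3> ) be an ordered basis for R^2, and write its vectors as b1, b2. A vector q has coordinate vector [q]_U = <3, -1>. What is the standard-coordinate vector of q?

By definition q = 3b1 - b2.
Summing componentwise gives <0, -6>.

<0, -6>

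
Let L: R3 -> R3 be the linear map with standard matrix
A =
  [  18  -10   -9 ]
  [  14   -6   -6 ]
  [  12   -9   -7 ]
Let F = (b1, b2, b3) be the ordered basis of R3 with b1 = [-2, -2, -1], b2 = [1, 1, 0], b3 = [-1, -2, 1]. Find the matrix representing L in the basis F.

[[2, -3, 2], [0, 2, -2], [3, 0, 1]]

Let P have columns b1, ..., b3. Then [L]_F = P^(-1) A P.
Here det P = 1, so P^(-1) is integer; computing A P first and then P^(-1)(A P) gives [[2, -3, 2], [0, 2, -2], [3, 0, 1]].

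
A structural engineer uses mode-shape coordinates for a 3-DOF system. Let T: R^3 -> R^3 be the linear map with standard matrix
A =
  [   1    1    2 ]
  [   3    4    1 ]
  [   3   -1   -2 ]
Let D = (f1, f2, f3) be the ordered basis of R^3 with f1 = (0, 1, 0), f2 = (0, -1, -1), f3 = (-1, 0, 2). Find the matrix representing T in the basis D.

Let P have columns f1, ..., f3. Then [T]_D = P^(-1) A P.
Here det P = 1, so P^(-1) is integer; computing A P first and then P^(-1)(A P) gives [[3, -2, 0], [-1, 3, 1], [-1, 3, -3]].

[[3, -2, 0], [-1, 3, 1], [-1, 3, -3]]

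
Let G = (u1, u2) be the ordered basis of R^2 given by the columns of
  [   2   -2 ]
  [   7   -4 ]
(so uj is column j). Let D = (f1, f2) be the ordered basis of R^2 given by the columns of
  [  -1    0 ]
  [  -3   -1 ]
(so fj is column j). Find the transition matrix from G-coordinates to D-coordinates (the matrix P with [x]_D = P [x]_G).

Let M have columns uj and N have columns fj. Then for every x, N [x]_D = x = M [x]_G, so P = N^(-1) M.
Since det N = 1, N^(-1) has integer entries; multiplying gives P = [[-2, 2], [-1, -2]].

[[-2, 2], [-1, -2]]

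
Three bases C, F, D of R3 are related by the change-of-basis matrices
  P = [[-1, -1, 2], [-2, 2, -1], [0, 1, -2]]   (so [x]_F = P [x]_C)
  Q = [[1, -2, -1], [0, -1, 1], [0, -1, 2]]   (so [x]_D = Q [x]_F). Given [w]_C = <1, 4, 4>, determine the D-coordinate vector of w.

Apply P to get F-coordinates <3, 2, -4>, then Q to get D-coordinates.
The result is [w]_D = <3, -6, -10>.

<3, -6, -10>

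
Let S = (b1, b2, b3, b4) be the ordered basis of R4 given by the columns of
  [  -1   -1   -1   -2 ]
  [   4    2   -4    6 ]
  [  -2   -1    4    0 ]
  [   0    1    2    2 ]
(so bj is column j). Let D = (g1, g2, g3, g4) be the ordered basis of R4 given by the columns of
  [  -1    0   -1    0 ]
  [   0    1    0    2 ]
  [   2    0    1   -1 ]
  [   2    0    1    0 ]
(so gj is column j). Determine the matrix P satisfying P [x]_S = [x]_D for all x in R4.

Let M have columns bj and N have columns gj. Then for every x, N [x]_D = x = M [x]_S, so P = N^(-1) M.
Since det N = 1, N^(-1) has integer entries; multiplying gives P = [[-1, 0, 1, 0], [0, -2, 0, 2], [2, 1, 0, 2], [2, 2, -2, 2]].

[[-1, 0, 1, 0], [0, -2, 0, 2], [2, 1, 0, 2], [2, 2, -2, 2]]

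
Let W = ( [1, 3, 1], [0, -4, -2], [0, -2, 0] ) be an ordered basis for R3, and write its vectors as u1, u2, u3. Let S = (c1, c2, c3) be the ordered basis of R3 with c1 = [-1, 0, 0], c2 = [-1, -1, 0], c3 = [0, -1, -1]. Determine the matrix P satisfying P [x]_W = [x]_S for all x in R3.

[[1, -2, -2], [-2, 2, 2], [-1, 2, 0]]

Take x = uj: its W-coordinates are the j-th standard unit vector, so P e_j — column j of P — equals [uj]_S.
u1 = c1 - 2c2 - c3, giving column 1 = [1, -2, -1]; repeating for each j gives P = [[1, -2, -2], [-2, 2, 2], [-1, 2, 0]].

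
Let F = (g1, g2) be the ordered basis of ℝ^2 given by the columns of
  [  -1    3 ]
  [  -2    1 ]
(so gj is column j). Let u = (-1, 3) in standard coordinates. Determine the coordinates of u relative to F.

(-2, -1)

We seek scalars with c_1 g1 + c_2 g2 = u; equivalently solve M c = u where the columns of M are g1, g2.
System: -c_1 + 3c_2 = -1, -2c_1 + c_2 = 3; solving gives c_1 = -2, c_2 = -1.
Check: -2g1 - g2 = (-1, 3).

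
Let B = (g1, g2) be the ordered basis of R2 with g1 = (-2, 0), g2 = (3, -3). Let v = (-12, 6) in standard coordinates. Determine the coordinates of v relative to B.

(3, -2)

We seek scalars with c_1 g1 + c_2 g2 = v; equivalently solve M c = v where the columns of M are g1, g2.
System: -2c_1 + 3c_2 = -12, 0c_1 - 3c_2 = 6; solving gives c_1 = 3, c_2 = -2.
Check: 3g1 - 2g2 = (-12, 6).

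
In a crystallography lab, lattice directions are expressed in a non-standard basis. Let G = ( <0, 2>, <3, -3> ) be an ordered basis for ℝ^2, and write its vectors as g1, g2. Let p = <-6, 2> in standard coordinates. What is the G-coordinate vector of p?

<-2, -2>

[p]_G is the unique c with M c = p, where M has columns g1, g2.
System: 0c_1 + 3c_2 = -6, 2c_1 - 3c_2 = 2; solving gives c_1 = -2, c_2 = -2.
Check: -2g1 - 2g2 = <-6, 2>.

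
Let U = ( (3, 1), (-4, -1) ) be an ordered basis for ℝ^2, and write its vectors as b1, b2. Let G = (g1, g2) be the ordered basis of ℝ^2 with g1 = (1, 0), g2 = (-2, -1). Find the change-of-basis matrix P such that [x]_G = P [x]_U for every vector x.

Take x = bj: its U-coordinates are the j-th standard unit vector, so P e_j — column j of P — equals [bj]_G.
b1 = g1 - g2, giving column 1 = (1, -1); repeating for each j gives P = [[1, -2], [-1, 1]].

[[1, -2], [-1, 1]]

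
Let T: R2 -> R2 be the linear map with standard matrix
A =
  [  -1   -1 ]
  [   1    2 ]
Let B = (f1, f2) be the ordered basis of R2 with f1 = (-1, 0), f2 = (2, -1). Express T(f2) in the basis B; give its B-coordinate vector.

Compute T(f2) = A f2 = (-1, 0) in standard coordinates.
Then write this in B-coordinates: solve for y in y_1 f1 + y_2 f2 = (-1, 0).
This gives y = (1, 0), which is column 2 of [T]_B.

(1, 0)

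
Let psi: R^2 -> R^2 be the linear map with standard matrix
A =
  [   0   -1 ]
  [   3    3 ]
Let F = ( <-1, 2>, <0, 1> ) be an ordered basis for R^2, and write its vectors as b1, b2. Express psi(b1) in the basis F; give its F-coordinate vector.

Compute psi(b1) = A b1 = <-2, 3> in standard coordinates.
Then write this in F-coordinates: solve for y in y_1 b1 + y_2 b2 = <-2, 3>.
This gives y = <2, -1>, which is column 1 of [psi]_F.

<2, -1>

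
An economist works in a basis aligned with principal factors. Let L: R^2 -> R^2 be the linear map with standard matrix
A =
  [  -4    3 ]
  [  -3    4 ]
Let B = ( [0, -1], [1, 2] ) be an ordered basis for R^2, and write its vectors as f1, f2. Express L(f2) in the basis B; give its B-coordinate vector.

Compute L(f2) = A f2 = [2, 5] in standard coordinates.
Then write this in B-coordinates: solve for y in y_1 f1 + y_2 f2 = [2, 5].
This gives y = [-1, 2], which is column 2 of [L]_B.

[-1, 2]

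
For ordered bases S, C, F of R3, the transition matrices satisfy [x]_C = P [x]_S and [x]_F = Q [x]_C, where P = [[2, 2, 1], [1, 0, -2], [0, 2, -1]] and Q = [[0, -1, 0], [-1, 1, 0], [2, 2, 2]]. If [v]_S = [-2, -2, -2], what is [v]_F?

[-2, 12, -20]

Composing the changes, [v]_F = Q P [v]_S.
Q P = [[-1, 0, 2], [-1, -2, -3], [6, 8, -4]]; applying this to [-2, -2, -2] gives [-2, 12, -20].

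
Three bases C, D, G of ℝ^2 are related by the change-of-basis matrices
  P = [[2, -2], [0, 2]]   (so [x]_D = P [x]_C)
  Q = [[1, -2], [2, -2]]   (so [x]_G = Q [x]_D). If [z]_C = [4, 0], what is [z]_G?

[8, 16]

Apply P to get D-coordinates [8, 0], then Q to get G-coordinates.
The result is [z]_G = [8, 16].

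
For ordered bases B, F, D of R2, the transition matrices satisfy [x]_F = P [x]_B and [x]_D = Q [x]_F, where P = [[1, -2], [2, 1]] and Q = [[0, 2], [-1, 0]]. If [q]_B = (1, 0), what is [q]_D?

(4, -1)

Composing the changes, [q]_D = Q P [q]_B.
Q P = [[4, 2], [-1, 2]]; applying this to (1, 0) gives (4, -1).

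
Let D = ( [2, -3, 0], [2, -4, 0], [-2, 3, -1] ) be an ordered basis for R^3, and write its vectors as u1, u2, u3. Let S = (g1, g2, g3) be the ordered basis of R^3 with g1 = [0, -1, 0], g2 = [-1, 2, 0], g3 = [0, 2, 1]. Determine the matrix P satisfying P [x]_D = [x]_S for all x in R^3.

[[-1, 0, -1], [-2, -2, 2], [0, 0, -1]]

Take x = uj: its D-coordinates are the j-th standard unit vector, so P e_j — column j of P — equals [uj]_S.
u1 = -g1 - 2g2 + 0·g3, giving column 1 = [-1, -2, 0]; repeating for each j gives P = [[-1, 0, -1], [-2, -2, 2], [0, 0, -1]].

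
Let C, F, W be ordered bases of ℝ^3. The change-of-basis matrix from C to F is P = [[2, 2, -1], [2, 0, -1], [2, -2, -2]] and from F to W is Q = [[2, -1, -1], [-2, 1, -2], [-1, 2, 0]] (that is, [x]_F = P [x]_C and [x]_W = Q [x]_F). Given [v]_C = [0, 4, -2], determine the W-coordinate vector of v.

First [v]_F = P [v]_C = [10, 2, -4].
Then [v]_W = Q [v]_F = [22, -10, -6].

[22, -10, -6]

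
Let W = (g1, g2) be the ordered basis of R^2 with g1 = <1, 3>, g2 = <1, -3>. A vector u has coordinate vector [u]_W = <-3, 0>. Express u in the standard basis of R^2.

The coordinates say u = -3g1 + 0·g2; adding the scaled basis vectors gives <-3, -9>.

<-3, -9>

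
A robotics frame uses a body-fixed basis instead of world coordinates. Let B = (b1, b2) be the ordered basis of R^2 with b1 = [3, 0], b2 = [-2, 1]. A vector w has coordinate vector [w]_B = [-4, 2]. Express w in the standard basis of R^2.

[-16, 2]

The coordinates say w = -4b1 + 2b2; adding the scaled basis vectors gives [-16, 2].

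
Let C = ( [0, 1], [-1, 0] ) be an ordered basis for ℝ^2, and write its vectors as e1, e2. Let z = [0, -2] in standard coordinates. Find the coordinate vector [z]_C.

[-2, 0]

We seek scalars with c_1 e1 + c_2 e2 = z; equivalently solve M c = z where the columns of M are e1, e2.
System: 0c_1 - c_2 = 0, c_1 + 0c_2 = -2; solving gives c_1 = -2, c_2 = 0.
Check: -2e1 + 0·e2 = [0, -2].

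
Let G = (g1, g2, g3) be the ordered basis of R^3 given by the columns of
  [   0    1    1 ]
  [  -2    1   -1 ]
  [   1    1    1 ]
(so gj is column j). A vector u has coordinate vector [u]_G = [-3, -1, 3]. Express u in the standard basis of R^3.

[2, 2, -1]

By definition u = -3g1 - g2 + 3g3.
Summing componentwise gives [2, 2, -1].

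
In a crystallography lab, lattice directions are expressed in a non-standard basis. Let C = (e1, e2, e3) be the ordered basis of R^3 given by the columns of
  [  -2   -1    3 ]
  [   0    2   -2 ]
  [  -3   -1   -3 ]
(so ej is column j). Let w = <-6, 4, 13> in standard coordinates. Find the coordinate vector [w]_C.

Write w = c_1 e1 + ... + c_3 e3 and solve for the c_i.
Solving this 3x3 system gives c = (-1, -1, -3).
Check: -e1 - e2 - 3e3 = <-6, 4, 13>.

<-1, -1, -3>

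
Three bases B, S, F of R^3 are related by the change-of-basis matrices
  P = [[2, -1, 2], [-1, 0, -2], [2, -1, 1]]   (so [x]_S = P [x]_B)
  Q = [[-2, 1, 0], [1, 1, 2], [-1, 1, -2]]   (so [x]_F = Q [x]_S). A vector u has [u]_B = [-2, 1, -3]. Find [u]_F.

Apply P to get S-coordinates [-11, 8, -8], then Q to get F-coordinates.
The result is [u]_F = [30, -19, 35].

[30, -19, 35]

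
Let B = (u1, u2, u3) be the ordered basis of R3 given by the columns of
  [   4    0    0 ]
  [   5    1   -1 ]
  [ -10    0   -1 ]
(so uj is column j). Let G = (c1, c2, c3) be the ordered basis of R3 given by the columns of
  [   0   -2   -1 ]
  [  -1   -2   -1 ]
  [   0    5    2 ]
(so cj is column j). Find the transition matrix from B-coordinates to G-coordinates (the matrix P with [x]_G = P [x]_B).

[[-1, -1, 1], [-2, 0, -1], [0, 0, 2]]

Column j of P is [uj]_G, since P maps B-coordinates to G-coordinates.
Expressing u1 in G: u1 = -c1 - 2c2 + 0·c3, so column 1 of P is <-1, -2, 0>.
Doing the same for each uj gives P = [[-1, -1, 1], [-2, 0, -1], [0, 0, 2]].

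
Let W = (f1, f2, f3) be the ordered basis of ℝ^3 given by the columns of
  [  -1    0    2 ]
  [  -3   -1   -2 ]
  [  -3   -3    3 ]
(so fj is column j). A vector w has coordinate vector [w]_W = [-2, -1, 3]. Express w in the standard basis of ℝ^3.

w = M [w]_W, where M has columns f1, ..., f3.
Carrying out the matrix-vector product, w = [8, 1, 18].

[8, 1, 18]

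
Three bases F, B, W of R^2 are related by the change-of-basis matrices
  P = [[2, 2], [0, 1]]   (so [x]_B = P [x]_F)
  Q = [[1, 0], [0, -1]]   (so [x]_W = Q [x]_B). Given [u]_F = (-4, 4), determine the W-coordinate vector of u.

(0, -4)

Apply P to get B-coordinates (0, 4), then Q to get W-coordinates.
The result is [u]_W = (0, -4).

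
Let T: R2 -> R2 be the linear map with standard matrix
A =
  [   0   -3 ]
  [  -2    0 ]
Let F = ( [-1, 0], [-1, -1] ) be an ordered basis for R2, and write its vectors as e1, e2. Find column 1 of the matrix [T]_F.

Column 1 of [T]_F is the F-coordinate vector of T(e1).
In standard coordinates T(e1) = A e1 = [0, 2].
Converting to F: [0, 2] = 2e1 - 2e2, so the coordinate vector is [2, -2].

[2, -2]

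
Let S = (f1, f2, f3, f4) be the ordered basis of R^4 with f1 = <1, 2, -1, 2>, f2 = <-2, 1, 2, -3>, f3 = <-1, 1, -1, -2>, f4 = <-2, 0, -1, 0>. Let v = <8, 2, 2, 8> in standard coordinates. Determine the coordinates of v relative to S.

<2, 0, -2, -2>

[v]_S is the unique c with M c = v, where M has columns f1, ..., f4.
Gaussian elimination on [M | v] yields c = (2, 0, -2, -2).
Check: 2f1 + 0·f2 - 2f3 - 2f4 = <8, 2, 2, 8>.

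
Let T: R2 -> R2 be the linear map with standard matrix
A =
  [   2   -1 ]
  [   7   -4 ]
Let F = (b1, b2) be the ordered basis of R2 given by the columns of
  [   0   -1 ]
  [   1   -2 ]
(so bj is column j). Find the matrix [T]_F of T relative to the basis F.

[[-2, 1], [1, 0]]

The j-th column of [T]_F is [T(bj)]_F.
T(b1) = A b1 = (-1, -4) = -2b1 + b2, so column 1 is (-2, 1).
Repeating for b2 and assembling the columns gives [[-2, 1], [1, 0]].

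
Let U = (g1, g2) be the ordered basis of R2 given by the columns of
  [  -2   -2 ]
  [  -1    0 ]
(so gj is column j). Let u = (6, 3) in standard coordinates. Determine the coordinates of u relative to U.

(-3, 0)

We seek scalars with c_1 g1 + c_2 g2 = u; equivalently solve M c = u where the columns of M are g1, g2.
System: -2c_1 - 2c_2 = 6, -c_1 + 0c_2 = 3; solving gives c_1 = -3, c_2 = 0.
Check: -3g1 + 0·g2 = (6, 3).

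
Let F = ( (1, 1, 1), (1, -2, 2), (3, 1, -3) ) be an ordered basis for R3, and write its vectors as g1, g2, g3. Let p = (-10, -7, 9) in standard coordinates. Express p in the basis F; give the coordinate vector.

Write p = c_1 g1 + ... + c_3 g3 and solve for the c_i.
Solving this 3x3 system gives c = (-2, 1, -3).
Check: -2g1 + g2 - 3g3 = (-10, -7, 9).

(-2, 1, -3)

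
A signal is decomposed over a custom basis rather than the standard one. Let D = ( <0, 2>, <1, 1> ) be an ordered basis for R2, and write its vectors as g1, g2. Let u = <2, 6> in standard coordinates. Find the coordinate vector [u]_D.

[u]_D is the unique c with M c = u, where M has columns g1, g2.
System: 0c_1 + c_2 = 2, 2c_1 + c_2 = 6; solving gives c_1 = 2, c_2 = 2.
Check: 2g1 + 2g2 = <2, 6>.

<2, 2>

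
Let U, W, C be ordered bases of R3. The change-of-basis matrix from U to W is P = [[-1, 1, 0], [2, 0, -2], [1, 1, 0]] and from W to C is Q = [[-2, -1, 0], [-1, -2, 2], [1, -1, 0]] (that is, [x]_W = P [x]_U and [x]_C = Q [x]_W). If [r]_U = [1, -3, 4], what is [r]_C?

Apply P to get W-coordinates [-4, -6, -2], then Q to get C-coordinates.
The result is [r]_C = [14, 12, 2].

[14, 12, 2]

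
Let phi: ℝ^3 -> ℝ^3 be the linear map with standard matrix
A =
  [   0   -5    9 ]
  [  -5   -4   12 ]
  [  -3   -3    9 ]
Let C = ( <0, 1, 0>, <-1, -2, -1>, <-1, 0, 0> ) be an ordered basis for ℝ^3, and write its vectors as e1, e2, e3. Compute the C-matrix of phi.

[[2, 1, -1], [3, 0, -3], [2, -1, 3]]

The j-th column of [phi]_C is [phi(ej)]_C.
phi(e1) = A e1 = <-5, -4, -3> = 2e1 + 3e2 + 2e3, so column 1 is <2, 3, 2>.
Repeating for e2, e3 and assembling the columns gives [[2, 1, -1], [3, 0, -3], [2, -1, 3]].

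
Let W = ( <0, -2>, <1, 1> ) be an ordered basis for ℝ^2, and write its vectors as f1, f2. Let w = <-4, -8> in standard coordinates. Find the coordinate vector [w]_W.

<2, -4>

We seek scalars with c_1 f1 + c_2 f2 = w; equivalently solve M c = w where the columns of M are f1, f2.
System: 0c_1 + c_2 = -4, -2c_1 + c_2 = -8; solving gives c_1 = 2, c_2 = -4.
Check: 2f1 - 4f2 = <-4, -8>.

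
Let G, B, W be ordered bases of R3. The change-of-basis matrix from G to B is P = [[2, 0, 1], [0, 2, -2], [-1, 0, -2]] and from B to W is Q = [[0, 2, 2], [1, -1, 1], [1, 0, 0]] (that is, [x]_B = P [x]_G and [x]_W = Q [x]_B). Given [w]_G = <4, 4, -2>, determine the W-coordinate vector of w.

<24, -6, 6>

Composing the changes, [w]_W = Q P [w]_G.
Q P = [[-2, 4, -8], [1, -2, 1], [2, 0, 1]]; applying this to <4, 4, -2> gives <24, -6, 6>.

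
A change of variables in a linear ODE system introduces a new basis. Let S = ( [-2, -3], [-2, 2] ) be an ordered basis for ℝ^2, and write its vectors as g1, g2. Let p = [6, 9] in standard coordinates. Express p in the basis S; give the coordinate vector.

[-3, 0]

[p]_S is the unique c with M c = p, where M has columns g1, g2.
System: -2c_1 - 2c_2 = 6, -3c_1 + 2c_2 = 9; solving gives c_1 = -3, c_2 = 0.
Check: -3g1 + 0·g2 = [6, 9].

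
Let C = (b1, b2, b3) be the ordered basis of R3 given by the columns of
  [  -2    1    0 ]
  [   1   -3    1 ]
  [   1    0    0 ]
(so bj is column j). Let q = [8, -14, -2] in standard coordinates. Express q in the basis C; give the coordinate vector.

Write q = c_1 b1 + ... + c_3 b3 and solve for the c_i.
Row-reducing the augmented matrix [M | q] gives c = (-2, 4, 0).
Check: -2b1 + 4b2 + 0·b3 = [8, -14, -2].

[-2, 4, 0]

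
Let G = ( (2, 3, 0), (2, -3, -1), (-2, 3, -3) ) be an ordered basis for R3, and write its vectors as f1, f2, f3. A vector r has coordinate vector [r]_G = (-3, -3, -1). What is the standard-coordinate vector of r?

(-10, -3, 6)

By definition r = -3f1 - 3f2 - f3.
Summing componentwise gives (-10, -3, 6).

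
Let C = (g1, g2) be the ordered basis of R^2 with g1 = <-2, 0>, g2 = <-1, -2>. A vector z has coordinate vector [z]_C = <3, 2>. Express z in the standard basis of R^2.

z = M [z]_C, where M has columns g1, g2.
Carrying out the matrix-vector product, z = <-8, -4>.

<-8, -4>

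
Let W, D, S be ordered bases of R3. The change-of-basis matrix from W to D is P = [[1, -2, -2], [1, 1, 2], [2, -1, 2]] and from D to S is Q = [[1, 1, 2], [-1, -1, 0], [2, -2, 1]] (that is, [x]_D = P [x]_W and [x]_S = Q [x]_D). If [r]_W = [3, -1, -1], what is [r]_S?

[17, -7, 19]

First [r]_D = P [r]_W = [7, 0, 5].
Then [r]_S = Q [r]_D = [17, -7, 19].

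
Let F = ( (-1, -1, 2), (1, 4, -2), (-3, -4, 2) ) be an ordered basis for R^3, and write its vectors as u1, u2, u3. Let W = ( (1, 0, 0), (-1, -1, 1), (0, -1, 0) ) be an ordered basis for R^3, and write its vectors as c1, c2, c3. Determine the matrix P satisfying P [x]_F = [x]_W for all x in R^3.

[[1, -1, -1], [2, -2, 2], [-1, -2, 2]]

Take x = uj: its F-coordinates are the j-th standard unit vector, so P e_j — column j of P — equals [uj]_W.
u1 = c1 + 2c2 - c3, giving column 1 = (1, 2, -1); repeating for each j gives P = [[1, -1, -1], [2, -2, 2], [-1, -2, 2]].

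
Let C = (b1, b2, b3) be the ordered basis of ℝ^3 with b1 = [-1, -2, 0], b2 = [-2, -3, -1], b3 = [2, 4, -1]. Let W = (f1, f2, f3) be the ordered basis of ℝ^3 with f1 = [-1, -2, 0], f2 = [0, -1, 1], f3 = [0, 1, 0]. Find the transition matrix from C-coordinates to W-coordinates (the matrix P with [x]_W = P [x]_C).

Column j of P is [bj]_W, since P maps C-coordinates to W-coordinates.
Expressing b1 in W: b1 = f1 + 0·f2 + 0·f3, so column 1 of P is [1, 0, 0].
Doing the same for each bj gives P = [[1, 2, -2], [0, -1, -1], [0, 0, -1]].

[[1, 2, -2], [0, -1, -1], [0, 0, -1]]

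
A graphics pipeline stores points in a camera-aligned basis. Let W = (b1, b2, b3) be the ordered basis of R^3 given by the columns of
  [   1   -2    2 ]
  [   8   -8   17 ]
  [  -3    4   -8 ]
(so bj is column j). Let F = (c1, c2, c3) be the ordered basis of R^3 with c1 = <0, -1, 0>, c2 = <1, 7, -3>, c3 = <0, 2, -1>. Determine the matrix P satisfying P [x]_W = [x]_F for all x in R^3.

[[-1, -2, 1], [1, -2, 2], [0, 2, 2]]

Take x = bj: its W-coordinates are the j-th standard unit vector, so P e_j — column j of P — equals [bj]_F.
b1 = -c1 + c2 + 0·c3, giving column 1 = <-1, 1, 0>; repeating for each j gives P = [[-1, -2, 1], [1, -2, 2], [0, 2, 2]].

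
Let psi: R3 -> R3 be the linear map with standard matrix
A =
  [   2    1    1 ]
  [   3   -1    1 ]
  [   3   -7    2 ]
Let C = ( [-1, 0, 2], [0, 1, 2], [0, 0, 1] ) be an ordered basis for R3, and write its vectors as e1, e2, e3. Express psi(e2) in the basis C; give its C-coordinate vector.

Compute psi(e2) = A e2 = [3, 1, -3] in standard coordinates.
Then write this in C-coordinates: solve for y in y_1 e1 + ... + y_3 e3 = [3, 1, -3].
This gives y = [-3, 1, 1], which is column 2 of [psi]_C.

[-3, 1, 1]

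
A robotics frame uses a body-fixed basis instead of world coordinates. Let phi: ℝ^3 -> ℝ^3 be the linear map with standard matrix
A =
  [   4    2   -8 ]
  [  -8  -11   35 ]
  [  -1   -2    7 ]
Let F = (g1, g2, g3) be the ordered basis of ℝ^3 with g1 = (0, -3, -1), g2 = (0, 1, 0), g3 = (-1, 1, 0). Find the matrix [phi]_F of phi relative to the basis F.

[[1, 2, 1], [3, -3, -2], [-2, -2, 2]]

Let P have columns g1, ..., g3. Then [phi]_F = P^(-1) A P.
Here det P = -1, so P^(-1) is integer; computing A P first and then P^(-1)(A P) gives [[1, 2, 1], [3, -3, -2], [-2, -2, 2]].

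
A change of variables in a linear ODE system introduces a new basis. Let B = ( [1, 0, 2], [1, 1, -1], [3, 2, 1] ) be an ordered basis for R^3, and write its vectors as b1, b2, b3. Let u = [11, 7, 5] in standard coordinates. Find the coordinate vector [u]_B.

[0, -1, 4]

We seek scalars with c_1 b1 + ... + c_3 b3 = u; equivalently solve M c = u where the columns of M are b1, ..., b3.
Solving this 3x3 system gives c = (0, -1, 4).
Check: 0·b1 - b2 + 4b3 = [11, 7, 5].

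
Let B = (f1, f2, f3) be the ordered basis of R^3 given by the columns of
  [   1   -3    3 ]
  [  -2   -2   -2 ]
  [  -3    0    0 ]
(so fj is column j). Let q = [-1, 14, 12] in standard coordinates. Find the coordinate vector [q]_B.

[q]_B is the unique c with M c = q, where M has columns f1, ..., f3.
Row-reducing the augmented matrix [M | q] gives c = (-4, -2, -1).
Check: -4f1 - 2f2 - f3 = [-1, 14, 12].

[-4, -2, -1]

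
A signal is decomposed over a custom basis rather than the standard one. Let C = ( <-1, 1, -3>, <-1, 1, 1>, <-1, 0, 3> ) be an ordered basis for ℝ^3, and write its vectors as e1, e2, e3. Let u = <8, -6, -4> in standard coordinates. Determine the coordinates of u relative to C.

<-2, -4, -2>

Write u = c_1 e1 + ... + c_3 e3 and solve for the c_i.
Gaussian elimination on [M | u] yields c = (-2, -4, -2).
Check: -2e1 - 4e2 - 2e3 = <8, -6, -4>.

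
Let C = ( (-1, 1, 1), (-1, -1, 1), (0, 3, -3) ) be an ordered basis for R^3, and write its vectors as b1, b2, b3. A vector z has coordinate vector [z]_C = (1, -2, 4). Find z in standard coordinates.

(1, 15, -13)

The coordinates say z = b1 - 2b2 + 4b3; adding the scaled basis vectors gives (1, 15, -13).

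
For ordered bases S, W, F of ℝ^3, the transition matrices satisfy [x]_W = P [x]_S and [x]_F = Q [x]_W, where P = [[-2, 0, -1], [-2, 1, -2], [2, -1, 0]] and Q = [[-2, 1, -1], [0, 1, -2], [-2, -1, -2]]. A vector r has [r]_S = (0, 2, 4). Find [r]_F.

First [r]_W = P [r]_S = (-4, -6, -2).
Then [r]_F = Q [r]_W = (4, -2, 18).

(4, -2, 18)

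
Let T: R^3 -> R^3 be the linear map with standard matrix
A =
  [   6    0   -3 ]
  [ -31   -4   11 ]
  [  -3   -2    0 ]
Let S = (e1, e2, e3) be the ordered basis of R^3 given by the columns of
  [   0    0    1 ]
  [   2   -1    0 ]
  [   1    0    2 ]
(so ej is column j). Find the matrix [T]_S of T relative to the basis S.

[[2, 2, -3], [1, 0, 3], [-3, 0, 0]]

The j-th column of [T]_S is [T(ej)]_S.
T(e1) = A e1 = [-3, 3, -4] = 2e1 + e2 - 3e3, so column 1 is [2, 1, -3].
Repeating for e2, e3 and assembling the columns gives [[2, 2, -3], [1, 0, 3], [-3, 0, 0]].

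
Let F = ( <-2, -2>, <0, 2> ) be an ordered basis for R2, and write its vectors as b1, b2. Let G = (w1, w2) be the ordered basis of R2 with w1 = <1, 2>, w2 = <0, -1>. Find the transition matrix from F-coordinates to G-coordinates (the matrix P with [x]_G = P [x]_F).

[[-2, 0], [-2, -2]]

Take x = bj: its F-coordinates are the j-th standard unit vector, so P e_j — column j of P — equals [bj]_G.
b1 = -2w1 - 2w2, giving column 1 = <-2, -2>; repeating for each j gives P = [[-2, 0], [-2, -2]].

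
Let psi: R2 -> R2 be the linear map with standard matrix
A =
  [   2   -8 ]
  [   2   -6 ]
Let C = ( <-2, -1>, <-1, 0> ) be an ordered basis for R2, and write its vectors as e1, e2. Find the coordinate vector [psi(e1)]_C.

<-2, 0>

Compute psi(e1) = A e1 = <4, 2> in standard coordinates.
Then write this in C-coordinates: solve for y in y_1 e1 + y_2 e2 = <4, 2>.
This gives y = <-2, 0>, which is column 1 of [psi]_C.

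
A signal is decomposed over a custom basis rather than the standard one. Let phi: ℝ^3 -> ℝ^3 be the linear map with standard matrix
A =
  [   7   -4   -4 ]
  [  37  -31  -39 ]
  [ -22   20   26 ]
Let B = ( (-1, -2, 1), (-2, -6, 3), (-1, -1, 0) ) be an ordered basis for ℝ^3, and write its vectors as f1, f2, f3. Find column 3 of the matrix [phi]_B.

Compute phi(f3) = A f3 = (-3, -6, 2) in standard coordinates.
Then write this in B-coordinates: solve for y in y_1 f1 + ... + y_3 f3 = (-3, -6, 2).
This gives y = (-1, 1, 2), which is column 3 of [phi]_B.

(-1, 1, 2)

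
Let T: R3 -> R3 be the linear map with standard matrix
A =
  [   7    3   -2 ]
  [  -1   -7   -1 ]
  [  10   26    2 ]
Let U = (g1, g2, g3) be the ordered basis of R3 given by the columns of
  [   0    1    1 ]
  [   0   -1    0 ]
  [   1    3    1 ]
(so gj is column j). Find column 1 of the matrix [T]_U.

(2, 1, -3)

Compute T(g1) = A g1 = (-2, -1, 2) in standard coordinates.
Then write this in U-coordinates: solve for y in y_1 g1 + ... + y_3 g3 = (-2, -1, 2).
This gives y = (2, 1, -3), which is column 1 of [T]_U.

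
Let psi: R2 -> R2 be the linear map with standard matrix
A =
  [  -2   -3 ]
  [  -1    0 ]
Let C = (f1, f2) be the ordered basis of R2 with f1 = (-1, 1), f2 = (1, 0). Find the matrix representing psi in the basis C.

With P the matrix whose columns are f1, f2, [psi]_C = P^(-1) A P.
Column by column: psi(f1) = A f1 = (-1, 1); its C-coordinates (1, 0) give column 1.
Continuing for each basis vector yields [psi]_C = [[1, -1], [0, -3]].

[[1, -1], [0, -3]]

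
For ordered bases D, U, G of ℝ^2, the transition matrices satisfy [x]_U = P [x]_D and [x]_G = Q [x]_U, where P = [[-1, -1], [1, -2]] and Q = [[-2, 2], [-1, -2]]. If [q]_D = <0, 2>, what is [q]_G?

<-4, 10>

Composing the changes, [q]_G = Q P [q]_D.
Q P = [[4, -2], [-1, 5]]; applying this to <0, 2> gives <-4, 10>.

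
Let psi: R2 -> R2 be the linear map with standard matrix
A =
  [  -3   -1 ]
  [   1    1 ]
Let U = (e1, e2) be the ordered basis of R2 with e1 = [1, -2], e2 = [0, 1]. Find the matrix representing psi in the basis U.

With P the matrix whose columns are e1, e2, [psi]_U = P^(-1) A P.
Column by column: psi(e1) = A e1 = [-1, -1]; its U-coordinates [-1, -3] give column 1.
Continuing for each basis vector yields [psi]_U = [[-1, -1], [-3, -1]].

[[-1, -1], [-3, -1]]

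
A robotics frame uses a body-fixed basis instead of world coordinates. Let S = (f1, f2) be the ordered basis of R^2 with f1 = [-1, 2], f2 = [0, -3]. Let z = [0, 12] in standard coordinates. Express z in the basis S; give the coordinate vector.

[z]_S is the unique c with M c = z, where M has columns f1, f2.
System: -c_1 + 0c_2 = 0, 2c_1 - 3c_2 = 12; solving gives c_1 = 0, c_2 = -4.
Check: 0·f1 - 4f2 = [0, 12].

[0, -4]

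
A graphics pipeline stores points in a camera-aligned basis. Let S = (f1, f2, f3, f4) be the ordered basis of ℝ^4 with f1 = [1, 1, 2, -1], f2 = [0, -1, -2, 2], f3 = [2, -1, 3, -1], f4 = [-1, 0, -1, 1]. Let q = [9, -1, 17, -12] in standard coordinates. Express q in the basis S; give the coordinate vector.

[-1, -3, 3, -4]

[q]_S is the unique c with M c = q, where M has columns f1, ..., f4.
Row-reducing the augmented matrix [M | q] gives c = (-1, -3, 3, -4).
Check: -f1 - 3f2 + 3f3 - 4f4 = [9, -1, 17, -12].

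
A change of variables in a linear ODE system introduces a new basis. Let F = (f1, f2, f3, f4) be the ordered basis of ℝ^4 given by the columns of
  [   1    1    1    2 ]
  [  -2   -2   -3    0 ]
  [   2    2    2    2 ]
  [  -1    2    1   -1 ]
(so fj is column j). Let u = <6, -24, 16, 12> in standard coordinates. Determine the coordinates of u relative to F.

[u]_F is the unique c with M c = u, where M has columns f1, ..., f4.
Row-reducing the augmented matrix [M | u] gives c = (2, 4, 4, -2).
Check: 2f1 + 4f2 + 4f3 - 2f4 = <6, -24, 16, 12>.

<2, 4, 4, -2>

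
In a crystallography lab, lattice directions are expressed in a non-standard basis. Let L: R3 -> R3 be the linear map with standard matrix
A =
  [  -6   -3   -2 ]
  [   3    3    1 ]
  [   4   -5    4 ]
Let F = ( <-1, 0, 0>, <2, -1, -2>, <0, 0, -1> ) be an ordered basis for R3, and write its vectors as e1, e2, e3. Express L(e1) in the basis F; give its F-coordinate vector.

<0, 3, -2>

Compute L(e1) = A e1 = <6, -3, -4> in standard coordinates.
Then write this in F-coordinates: solve for y in y_1 e1 + ... + y_3 e3 = <6, -3, -4>.
This gives y = <0, 3, -2>, which is column 1 of [L]_F.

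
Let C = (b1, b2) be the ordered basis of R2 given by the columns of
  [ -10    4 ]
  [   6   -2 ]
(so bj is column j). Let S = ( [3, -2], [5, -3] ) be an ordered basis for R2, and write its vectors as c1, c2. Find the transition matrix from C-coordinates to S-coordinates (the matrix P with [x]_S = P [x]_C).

[[0, -2], [-2, 2]]

Take x = bj: its C-coordinates are the j-th standard unit vector, so P e_j — column j of P — equals [bj]_S.
b1 = 0·c1 - 2c2, giving column 1 = [0, -2]; repeating for each j gives P = [[0, -2], [-2, 2]].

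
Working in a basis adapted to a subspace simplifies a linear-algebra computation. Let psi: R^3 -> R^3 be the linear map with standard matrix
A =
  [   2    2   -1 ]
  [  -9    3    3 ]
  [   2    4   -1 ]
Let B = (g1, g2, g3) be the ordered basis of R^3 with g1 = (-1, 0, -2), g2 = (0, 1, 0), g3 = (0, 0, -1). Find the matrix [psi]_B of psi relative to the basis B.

[[0, -2, -1], [3, 3, -3], [0, 0, 1]]

Let P have columns g1, ..., g3. Then [psi]_B = P^(-1) A P.
Here det P = 1, so P^(-1) is integer; computing A P first and then P^(-1)(A P) gives [[0, -2, -1], [3, 3, -3], [0, 0, 1]].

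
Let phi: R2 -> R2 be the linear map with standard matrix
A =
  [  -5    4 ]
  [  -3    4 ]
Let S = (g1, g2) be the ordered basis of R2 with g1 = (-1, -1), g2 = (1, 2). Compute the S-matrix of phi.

With P the matrix whose columns are g1, g2, [phi]_S = P^(-1) A P.
Column by column: phi(g1) = A g1 = (1, -1); its S-coordinates (-3, -2) give column 1.
Continuing for each basis vector yields [phi]_S = [[-3, -1], [-2, 2]].

[[-3, -1], [-2, 2]]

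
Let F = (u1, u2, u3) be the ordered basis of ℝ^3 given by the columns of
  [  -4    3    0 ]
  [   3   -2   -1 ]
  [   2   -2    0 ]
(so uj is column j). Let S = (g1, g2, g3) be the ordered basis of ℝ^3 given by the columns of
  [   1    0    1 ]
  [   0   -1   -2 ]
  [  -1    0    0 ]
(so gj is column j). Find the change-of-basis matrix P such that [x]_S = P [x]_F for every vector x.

[[-2, 2, 0], [1, 0, 1], [-2, 1, 0]]

Column j of P is [uj]_S, since P maps F-coordinates to S-coordinates.
Expressing u1 in S: u1 = -2g1 + g2 - 2g3, so column 1 of P is (-2, 1, -2).
Doing the same for each uj gives P = [[-2, 2, 0], [1, 0, 1], [-2, 1, 0]].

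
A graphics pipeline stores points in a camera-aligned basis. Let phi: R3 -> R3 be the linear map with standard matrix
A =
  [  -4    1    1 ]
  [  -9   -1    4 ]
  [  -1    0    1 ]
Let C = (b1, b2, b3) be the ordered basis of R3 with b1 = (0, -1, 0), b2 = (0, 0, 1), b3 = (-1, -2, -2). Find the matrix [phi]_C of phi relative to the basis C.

The j-th column of [phi]_C is [phi(bj)]_C.
phi(b1) = A b1 = (-1, 1, 0) = -3b1 + 2b2 + b3, so column 1 is (-3, 2, 1).
Repeating for b2, b3 and assembling the columns gives [[-3, -2, -3], [2, -1, -1], [1, -1, 0]].

[[-3, -2, -3], [2, -1, -1], [1, -1, 0]]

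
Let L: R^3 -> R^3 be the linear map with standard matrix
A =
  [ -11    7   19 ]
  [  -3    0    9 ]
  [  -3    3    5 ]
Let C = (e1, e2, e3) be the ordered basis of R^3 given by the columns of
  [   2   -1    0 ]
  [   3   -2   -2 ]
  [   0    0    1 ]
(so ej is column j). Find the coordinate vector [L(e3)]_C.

Column 3 of [L]_C is the C-coordinate vector of L(e3).
In standard coordinates L(e3) = A e3 = (5, 9, -1).
Converting to C: (5, 9, -1) = 3e1 + e2 - e3, so the coordinate vector is (3, 1, -1).

(3, 1, -1)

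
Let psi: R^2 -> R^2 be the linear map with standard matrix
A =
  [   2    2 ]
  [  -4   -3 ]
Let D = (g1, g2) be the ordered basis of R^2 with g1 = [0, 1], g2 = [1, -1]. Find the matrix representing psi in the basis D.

Let P have columns g1, g2. Then [psi]_D = P^(-1) A P.
Here det P = -1, so P^(-1) is integer; computing A P first and then P^(-1)(A P) gives [[-1, -1], [2, 0]].

[[-1, -1], [2, 0]]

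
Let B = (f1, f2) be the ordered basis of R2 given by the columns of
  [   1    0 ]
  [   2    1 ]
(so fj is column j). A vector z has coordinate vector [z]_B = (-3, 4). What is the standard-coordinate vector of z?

(-3, -2)

z = M [z]_B, where M has columns f1, f2.
Carrying out the matrix-vector product, z = (-3, -2).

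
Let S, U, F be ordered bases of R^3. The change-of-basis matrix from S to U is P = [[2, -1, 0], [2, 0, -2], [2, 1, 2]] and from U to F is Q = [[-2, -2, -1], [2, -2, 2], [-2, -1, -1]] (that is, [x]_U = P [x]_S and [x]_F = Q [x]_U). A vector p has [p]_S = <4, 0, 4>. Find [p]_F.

Apply P to get U-coordinates <8, 0, 16>, then Q to get F-coordinates.
The result is [p]_F = <-32, 48, -32>.

<-32, 48, -32>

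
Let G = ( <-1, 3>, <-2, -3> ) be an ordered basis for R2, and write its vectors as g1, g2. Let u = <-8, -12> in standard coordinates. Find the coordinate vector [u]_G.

We seek scalars with c_1 g1 + c_2 g2 = u; equivalently solve M c = u where the columns of M are g1, g2.
System: -c_1 - 2c_2 = -8, 3c_1 - 3c_2 = -12; solving gives c_1 = 0, c_2 = 4.
Check: 0·g1 + 4g2 = <-8, -12>.

<0, 4>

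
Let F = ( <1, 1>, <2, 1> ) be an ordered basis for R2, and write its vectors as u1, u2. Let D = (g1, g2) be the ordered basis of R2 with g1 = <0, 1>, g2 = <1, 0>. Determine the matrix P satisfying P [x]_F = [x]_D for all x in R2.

Column j of P is [uj]_D, since P maps F-coordinates to D-coordinates.
Expressing u1 in D: u1 = g1 + g2, so column 1 of P is <1, 1>.
Doing the same for each uj gives P = [[1, 1], [1, 2]].

[[1, 1], [1, 2]]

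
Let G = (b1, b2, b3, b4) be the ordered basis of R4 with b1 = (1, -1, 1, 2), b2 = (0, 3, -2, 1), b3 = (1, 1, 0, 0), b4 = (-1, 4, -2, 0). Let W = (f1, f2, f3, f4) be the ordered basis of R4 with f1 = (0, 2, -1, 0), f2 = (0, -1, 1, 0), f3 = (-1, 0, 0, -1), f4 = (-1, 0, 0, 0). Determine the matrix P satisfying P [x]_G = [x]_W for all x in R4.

Column j of P is [bj]_W, since P maps G-coordinates to W-coordinates.
Expressing b1 in W: b1 = 0·f1 + f2 - 2f3 + f4, so column 1 of P is (0, 1, -2, 1).
Doing the same for each bj gives P = [[0, 1, 1, 2], [1, -1, 1, 0], [-2, -1, 0, 0], [1, 1, -1, 1]].

[[0, 1, 1, 2], [1, -1, 1, 0], [-2, -1, 0, 0], [1, 1, -1, 1]]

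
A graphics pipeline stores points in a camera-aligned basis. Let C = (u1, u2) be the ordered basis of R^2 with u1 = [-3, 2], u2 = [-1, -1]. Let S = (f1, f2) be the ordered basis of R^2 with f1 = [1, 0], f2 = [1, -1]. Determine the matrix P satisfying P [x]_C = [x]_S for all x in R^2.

Take x = uj: its C-coordinates are the j-th standard unit vector, so P e_j — column j of P — equals [uj]_S.
u1 = -f1 - 2f2, giving column 1 = [-1, -2]; repeating for each j gives P = [[-1, -2], [-2, 1]].

[[-1, -2], [-2, 1]]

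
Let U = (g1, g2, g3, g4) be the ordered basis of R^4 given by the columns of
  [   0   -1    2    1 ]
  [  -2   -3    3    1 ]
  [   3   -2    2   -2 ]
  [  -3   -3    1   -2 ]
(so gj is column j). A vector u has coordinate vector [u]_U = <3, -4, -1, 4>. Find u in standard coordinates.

u = M [u]_U, where M has columns g1, ..., g4.
Carrying out the matrix-vector product, u = <6, 7, 7, -6>.

<6, 7, 7, -6>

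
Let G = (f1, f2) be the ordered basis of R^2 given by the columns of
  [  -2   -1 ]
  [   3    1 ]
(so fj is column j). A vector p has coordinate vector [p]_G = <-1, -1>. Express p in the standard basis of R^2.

<3, -4>

p = M [p]_G, where M has columns f1, f2.
Carrying out the matrix-vector product, p = <3, -4>.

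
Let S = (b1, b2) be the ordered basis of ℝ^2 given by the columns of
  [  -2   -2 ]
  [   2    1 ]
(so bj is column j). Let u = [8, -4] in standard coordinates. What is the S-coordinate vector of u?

[0, -4]

We seek scalars with c_1 b1 + c_2 b2 = u; equivalently solve M c = u where the columns of M are b1, b2.
System: -2c_1 - 2c_2 = 8, 2c_1 + c_2 = -4; solving gives c_1 = 0, c_2 = -4.
Check: 0·b1 - 4b2 = [8, -4].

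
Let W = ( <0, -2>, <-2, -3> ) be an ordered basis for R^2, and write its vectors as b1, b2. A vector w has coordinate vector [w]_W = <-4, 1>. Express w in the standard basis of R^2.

<-2, 5>

w = M [w]_W, where M has columns b1, b2.
Carrying out the matrix-vector product, w = <-2, 5>.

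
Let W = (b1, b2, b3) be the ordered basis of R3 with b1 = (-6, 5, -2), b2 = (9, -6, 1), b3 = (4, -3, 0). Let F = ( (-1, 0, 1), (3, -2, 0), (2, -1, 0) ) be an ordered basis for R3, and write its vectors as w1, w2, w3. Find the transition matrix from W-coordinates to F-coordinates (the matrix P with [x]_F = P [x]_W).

[[-2, 1, 0], [-2, 2, 2], [-1, 2, -1]]

Take x = bj: its W-coordinates are the j-th standard unit vector, so P e_j — column j of P — equals [bj]_F.
b1 = -2w1 - 2w2 - w3, giving column 1 = (-2, -2, -1); repeating for each j gives P = [[-2, 1, 0], [-2, 2, 2], [-1, 2, -1]].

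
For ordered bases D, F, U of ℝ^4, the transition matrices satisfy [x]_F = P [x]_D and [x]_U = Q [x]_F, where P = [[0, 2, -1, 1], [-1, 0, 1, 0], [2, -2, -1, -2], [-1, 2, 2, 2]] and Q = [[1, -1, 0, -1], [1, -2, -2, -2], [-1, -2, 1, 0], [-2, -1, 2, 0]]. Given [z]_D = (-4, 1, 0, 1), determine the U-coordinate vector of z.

(-9, 3, -23, -34)

Apply P to get F-coordinates (3, 4, -12, 8), then Q to get U-coordinates.
The result is [z]_U = (-9, 3, -23, -34).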